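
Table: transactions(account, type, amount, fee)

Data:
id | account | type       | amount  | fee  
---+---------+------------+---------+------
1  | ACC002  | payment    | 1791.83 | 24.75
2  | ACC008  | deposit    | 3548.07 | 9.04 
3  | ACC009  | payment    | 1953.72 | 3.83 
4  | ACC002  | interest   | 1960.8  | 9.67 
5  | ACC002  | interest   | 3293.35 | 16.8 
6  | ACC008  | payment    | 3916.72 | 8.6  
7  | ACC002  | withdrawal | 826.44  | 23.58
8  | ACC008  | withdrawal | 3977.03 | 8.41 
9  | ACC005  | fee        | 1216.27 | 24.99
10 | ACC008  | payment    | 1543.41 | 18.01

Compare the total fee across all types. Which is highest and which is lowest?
SELECT type, SUM(fee)
FROM transactions
GROUP BY type
ORDER BY SUM(fee)

All groups:
  deposit: 9.04
  fee: 24.99
  interest: 26.47
  withdrawal: 31.99
  payment: 55.19

Highest: payment (55.19)
Lowest: deposit (9.04)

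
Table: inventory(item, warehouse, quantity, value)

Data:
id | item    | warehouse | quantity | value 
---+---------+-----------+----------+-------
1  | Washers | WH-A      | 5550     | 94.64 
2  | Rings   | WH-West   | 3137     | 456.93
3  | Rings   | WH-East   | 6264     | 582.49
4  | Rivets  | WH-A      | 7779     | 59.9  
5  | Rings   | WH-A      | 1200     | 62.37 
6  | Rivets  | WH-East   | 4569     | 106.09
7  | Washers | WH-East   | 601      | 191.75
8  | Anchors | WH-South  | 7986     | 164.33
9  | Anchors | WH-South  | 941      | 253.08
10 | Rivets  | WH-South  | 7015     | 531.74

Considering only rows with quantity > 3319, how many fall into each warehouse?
SELECT warehouse, COUNT(*)
FROM inventory
WHERE quantity > 3319
GROUP BY warehouse

Note: WHERE filters rows before grouping.

Result:
  WH-A: 2
  WH-East: 2
  WH-South: 2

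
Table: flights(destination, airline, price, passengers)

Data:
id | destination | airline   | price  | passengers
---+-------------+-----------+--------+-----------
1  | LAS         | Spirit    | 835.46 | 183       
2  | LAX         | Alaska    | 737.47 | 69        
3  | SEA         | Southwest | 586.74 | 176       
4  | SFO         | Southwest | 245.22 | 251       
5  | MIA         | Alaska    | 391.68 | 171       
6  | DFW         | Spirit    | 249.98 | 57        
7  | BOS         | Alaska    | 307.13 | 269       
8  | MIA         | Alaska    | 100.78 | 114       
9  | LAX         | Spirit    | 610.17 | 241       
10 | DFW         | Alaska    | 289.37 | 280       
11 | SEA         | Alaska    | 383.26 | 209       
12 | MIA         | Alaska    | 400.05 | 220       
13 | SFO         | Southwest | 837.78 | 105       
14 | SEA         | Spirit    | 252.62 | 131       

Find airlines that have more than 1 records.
SELECT airline, COUNT(*) as cnt
FROM flights
GROUP BY airline
HAVING COUNT(*) > 1

Result:
  Alaska: 7
  Southwest: 3
  Spirit: 4

Note: HAVING filters groups after aggregation, WHERE filters rows before.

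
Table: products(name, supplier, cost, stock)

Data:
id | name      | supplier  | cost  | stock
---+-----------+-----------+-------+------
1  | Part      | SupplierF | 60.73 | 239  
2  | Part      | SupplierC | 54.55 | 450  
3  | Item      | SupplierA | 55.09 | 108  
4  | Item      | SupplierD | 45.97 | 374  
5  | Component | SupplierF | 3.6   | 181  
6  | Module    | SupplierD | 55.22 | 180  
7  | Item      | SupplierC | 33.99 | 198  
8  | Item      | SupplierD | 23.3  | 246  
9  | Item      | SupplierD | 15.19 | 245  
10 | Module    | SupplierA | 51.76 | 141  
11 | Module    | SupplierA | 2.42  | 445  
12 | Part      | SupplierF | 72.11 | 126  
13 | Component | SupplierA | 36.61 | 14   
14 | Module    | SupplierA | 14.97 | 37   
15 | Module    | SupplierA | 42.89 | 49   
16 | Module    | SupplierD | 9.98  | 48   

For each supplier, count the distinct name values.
SELECT supplier, COUNT(DISTINCT name)
FROM products
GROUP BY supplier

Result:
  SupplierA: 3 distinct
  SupplierC: 2 distinct
  SupplierD: 2 distinct
  SupplierF: 2 distinct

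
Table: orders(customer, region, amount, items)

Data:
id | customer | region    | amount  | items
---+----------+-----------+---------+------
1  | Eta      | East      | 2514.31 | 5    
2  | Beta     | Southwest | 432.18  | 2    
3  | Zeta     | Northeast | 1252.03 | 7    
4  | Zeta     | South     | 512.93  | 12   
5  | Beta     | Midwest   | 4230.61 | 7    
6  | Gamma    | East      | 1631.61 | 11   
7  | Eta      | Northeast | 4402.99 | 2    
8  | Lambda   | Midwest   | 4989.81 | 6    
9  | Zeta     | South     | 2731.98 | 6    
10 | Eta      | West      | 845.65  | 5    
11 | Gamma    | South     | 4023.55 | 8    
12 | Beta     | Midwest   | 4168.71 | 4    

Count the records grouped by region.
SELECT region, COUNT(*) as count
FROM orders
GROUP BY region

Result:
  East: 2
  Midwest: 3
  Northeast: 2
  South: 3
  Southwest: 1
  West: 1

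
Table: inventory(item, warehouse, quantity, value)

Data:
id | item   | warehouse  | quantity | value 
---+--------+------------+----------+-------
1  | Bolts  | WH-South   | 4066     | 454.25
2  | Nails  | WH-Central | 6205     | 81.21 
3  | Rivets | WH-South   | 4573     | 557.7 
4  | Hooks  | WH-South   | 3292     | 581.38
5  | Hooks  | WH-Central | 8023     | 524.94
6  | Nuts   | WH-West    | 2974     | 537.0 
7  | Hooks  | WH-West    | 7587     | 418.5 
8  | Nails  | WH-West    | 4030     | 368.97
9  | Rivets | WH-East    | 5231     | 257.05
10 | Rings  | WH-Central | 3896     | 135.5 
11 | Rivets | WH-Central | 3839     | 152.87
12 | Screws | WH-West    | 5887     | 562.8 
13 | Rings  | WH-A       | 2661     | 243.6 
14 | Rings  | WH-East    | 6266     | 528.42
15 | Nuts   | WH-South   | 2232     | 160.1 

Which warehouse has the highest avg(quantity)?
SELECT warehouse, AVG(quantity) as val
FROM inventory
GROUP BY warehouse
ORDER BY val DESC
LIMIT 1

Result: WH-East with avg(quantity) = 5748.50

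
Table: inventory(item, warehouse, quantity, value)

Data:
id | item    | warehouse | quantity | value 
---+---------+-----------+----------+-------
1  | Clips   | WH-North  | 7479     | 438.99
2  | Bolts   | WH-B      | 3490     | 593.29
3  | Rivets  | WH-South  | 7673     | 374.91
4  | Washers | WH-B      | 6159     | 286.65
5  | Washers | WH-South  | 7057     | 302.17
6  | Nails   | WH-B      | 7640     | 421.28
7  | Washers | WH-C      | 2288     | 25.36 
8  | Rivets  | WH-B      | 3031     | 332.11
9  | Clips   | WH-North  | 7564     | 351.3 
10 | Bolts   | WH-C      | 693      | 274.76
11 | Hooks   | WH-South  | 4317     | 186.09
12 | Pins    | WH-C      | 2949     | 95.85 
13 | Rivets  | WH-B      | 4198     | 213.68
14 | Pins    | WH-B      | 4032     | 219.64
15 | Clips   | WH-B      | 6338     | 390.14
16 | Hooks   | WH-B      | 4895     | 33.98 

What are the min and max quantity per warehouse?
SELECT warehouse, MIN(quantity), MAX(quantity)
FROM inventory
GROUP BY warehouse

Result:
  WH-B: min=3031, max=7640
  WH-C: min=693, max=2949
  WH-North: min=7479, max=7564
  WH-South: min=4317, max=7673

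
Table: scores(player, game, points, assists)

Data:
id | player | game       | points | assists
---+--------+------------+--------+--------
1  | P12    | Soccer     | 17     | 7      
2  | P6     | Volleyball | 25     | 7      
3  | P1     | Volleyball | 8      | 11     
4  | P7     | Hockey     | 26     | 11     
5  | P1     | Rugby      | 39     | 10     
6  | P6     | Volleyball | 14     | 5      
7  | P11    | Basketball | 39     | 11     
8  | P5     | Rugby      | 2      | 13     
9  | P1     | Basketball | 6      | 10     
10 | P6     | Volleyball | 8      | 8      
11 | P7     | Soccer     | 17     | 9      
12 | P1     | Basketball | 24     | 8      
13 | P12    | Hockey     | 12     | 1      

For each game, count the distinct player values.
SELECT game, COUNT(DISTINCT player)
FROM scores
GROUP BY game

Result:
  Basketball: 2 distinct
  Hockey: 2 distinct
  Rugby: 2 distinct
  Soccer: 2 distinct
  Volleyball: 2 distinct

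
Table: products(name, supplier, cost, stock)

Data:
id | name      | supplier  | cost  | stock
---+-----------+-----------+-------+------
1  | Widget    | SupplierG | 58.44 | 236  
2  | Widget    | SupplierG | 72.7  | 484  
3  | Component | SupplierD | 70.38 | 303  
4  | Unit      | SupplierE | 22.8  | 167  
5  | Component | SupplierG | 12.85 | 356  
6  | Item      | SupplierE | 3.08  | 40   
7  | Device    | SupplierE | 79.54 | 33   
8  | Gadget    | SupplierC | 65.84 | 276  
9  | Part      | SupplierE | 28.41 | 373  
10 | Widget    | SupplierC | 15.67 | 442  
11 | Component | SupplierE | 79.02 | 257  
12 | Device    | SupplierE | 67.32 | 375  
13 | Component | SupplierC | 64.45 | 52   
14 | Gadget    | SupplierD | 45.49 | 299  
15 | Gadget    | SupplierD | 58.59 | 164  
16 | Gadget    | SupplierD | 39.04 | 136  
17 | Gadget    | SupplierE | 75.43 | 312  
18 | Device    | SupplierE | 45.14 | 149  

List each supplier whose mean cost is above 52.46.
SELECT supplier, AVG(cost)
FROM products
GROUP BY supplier
HAVING AVG(cost) > 52.46

Result:
  SupplierD: avg=53.38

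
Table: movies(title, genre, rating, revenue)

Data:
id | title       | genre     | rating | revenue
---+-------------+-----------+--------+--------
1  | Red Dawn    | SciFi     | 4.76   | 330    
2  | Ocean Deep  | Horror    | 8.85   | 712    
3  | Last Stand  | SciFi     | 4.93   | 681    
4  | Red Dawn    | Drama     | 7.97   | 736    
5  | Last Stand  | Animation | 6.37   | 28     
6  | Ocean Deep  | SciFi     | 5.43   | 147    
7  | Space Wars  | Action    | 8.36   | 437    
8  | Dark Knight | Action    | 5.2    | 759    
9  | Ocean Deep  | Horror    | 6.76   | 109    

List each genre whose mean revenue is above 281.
SELECT genre, AVG(revenue)
FROM movies
GROUP BY genre
HAVING AVG(revenue) > 281

Result:
  Action: avg=598.00
  Drama: avg=736.00
  Horror: avg=410.50
  SciFi: avg=386.00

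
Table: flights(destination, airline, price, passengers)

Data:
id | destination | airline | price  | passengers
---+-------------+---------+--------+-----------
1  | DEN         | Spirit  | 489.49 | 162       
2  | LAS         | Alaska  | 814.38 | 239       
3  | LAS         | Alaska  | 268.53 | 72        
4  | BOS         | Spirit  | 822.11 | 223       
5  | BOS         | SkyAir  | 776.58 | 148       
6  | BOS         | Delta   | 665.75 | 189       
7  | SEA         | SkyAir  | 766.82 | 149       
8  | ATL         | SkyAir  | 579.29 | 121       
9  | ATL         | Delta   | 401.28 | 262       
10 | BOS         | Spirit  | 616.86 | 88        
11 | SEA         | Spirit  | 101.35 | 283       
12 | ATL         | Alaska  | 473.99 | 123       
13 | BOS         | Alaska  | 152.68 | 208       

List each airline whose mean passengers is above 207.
SELECT airline, AVG(passengers)
FROM flights
GROUP BY airline
HAVING AVG(passengers) > 207

Result:
  Delta: avg=225.50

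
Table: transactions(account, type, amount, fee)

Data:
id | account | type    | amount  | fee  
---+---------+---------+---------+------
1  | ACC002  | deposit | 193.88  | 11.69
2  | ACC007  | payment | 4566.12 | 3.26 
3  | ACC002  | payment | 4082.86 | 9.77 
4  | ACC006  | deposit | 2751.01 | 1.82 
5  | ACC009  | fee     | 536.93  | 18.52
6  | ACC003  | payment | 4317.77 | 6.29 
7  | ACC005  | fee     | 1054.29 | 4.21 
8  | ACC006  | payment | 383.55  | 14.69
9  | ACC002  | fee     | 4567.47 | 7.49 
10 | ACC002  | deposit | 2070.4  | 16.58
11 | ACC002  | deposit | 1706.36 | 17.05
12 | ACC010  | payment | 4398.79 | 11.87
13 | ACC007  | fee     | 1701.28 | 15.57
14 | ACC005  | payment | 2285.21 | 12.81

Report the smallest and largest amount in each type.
SELECT type, MIN(amount), MAX(amount)
FROM transactions
GROUP BY type

Result:
  deposit: min=193.88, max=2751.01
  fee: min=536.93, max=4567.47
  payment: min=383.55, max=4566.12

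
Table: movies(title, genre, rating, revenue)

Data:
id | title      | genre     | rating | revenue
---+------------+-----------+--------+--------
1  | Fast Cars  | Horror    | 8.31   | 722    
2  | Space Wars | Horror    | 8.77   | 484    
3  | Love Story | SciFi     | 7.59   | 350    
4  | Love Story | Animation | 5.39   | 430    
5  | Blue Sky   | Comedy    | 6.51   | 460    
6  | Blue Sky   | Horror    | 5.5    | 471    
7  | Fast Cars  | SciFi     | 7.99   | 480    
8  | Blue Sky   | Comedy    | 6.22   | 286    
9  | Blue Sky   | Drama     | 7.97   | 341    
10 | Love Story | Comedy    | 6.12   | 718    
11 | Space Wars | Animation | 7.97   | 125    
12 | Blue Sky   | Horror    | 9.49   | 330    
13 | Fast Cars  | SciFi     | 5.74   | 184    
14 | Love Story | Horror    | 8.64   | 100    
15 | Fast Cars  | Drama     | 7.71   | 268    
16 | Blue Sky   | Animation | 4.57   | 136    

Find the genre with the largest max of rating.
SELECT genre, MAX(rating) as val
FROM movies
GROUP BY genre
ORDER BY val DESC
LIMIT 1

Result: Horror with max(rating) = 9.49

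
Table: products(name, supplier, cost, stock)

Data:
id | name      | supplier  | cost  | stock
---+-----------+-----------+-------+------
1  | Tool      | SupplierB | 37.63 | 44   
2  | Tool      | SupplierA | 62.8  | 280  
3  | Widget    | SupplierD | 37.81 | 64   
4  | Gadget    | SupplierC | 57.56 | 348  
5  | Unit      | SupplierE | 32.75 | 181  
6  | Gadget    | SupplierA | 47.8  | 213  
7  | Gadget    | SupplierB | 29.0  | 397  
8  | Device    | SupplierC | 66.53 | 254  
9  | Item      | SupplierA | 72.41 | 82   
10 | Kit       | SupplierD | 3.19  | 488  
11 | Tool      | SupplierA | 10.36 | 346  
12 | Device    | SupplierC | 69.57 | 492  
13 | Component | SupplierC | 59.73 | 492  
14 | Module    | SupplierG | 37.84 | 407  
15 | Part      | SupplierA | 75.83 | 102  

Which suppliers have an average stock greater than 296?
SELECT supplier, AVG(stock)
FROM products
GROUP BY supplier
HAVING AVG(stock) > 296

Result:
  SupplierC: avg=396.50
  SupplierG: avg=407.00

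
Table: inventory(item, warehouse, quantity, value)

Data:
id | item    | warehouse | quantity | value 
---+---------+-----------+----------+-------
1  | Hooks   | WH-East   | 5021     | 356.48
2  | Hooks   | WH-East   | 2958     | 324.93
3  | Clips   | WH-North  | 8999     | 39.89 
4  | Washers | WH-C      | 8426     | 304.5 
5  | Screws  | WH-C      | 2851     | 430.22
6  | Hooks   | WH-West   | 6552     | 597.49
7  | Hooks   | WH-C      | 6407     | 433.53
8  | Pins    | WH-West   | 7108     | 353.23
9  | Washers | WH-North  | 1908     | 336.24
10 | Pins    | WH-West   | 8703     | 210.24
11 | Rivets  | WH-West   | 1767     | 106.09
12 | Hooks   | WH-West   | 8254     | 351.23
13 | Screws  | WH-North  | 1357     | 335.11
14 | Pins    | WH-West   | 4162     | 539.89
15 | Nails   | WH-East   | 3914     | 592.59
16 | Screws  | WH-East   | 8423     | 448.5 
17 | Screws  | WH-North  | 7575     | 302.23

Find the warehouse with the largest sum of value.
SELECT warehouse, SUM(value) as val
FROM inventory
GROUP BY warehouse
ORDER BY val DESC
LIMIT 1

Result: WH-West with sum(value) = 2158.17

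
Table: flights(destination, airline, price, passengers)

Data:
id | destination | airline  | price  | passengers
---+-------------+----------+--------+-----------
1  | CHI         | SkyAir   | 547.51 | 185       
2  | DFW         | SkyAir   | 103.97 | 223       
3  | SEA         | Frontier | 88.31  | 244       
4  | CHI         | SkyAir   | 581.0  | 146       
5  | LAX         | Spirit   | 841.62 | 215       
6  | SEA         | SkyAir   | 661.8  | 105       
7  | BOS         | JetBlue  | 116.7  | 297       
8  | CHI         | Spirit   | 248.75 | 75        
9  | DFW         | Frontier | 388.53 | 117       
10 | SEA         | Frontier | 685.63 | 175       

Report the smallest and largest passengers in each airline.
SELECT airline, MIN(passengers), MAX(passengers)
FROM flights
GROUP BY airline

Result:
  Frontier: min=117, max=244
  JetBlue: min=297, max=297
  SkyAir: min=105, max=223
  Spirit: min=75, max=215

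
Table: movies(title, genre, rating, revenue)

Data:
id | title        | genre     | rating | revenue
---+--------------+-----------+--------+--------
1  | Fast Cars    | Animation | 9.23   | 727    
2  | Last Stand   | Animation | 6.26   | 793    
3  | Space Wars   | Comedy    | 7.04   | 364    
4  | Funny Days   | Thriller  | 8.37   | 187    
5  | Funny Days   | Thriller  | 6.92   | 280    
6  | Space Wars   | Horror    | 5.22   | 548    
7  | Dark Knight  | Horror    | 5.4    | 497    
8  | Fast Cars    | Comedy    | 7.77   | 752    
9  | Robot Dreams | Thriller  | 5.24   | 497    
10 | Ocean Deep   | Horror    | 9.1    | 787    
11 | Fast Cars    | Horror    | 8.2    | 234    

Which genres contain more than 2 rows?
SELECT genre, COUNT(*) as cnt
FROM movies
GROUP BY genre
HAVING COUNT(*) > 2

Result:
  Horror: 4
  Thriller: 3

Note: HAVING filters groups after aggregation, WHERE filters rows before.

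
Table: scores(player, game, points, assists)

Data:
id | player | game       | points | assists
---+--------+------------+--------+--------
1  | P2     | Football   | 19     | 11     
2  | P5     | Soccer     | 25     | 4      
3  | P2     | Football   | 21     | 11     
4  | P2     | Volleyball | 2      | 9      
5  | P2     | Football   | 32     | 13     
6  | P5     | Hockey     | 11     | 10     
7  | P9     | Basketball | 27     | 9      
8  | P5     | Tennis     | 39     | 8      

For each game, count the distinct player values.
SELECT game, COUNT(DISTINCT player)
FROM scores
GROUP BY game

Result:
  Basketball: 1 distinct
  Football: 1 distinct
  Hockey: 1 distinct
  Soccer: 1 distinct
  Tennis: 1 distinct
  Volleyball: 1 distinct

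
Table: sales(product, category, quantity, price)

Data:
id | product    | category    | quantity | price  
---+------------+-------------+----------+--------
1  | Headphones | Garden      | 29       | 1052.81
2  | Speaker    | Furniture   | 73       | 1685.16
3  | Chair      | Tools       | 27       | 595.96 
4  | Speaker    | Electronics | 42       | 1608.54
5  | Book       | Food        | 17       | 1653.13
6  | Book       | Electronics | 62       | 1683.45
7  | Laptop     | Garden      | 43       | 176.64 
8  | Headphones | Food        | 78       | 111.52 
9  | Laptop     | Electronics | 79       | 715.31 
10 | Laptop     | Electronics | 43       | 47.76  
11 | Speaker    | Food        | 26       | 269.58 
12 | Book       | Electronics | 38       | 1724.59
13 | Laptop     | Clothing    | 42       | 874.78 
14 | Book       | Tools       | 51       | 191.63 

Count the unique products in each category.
SELECT category, COUNT(DISTINCT product)
FROM sales
GROUP BY category

Result:
  Clothing: 1 distinct
  Electronics: 3 distinct
  Food: 3 distinct
  Furniture: 1 distinct
  Garden: 2 distinct
  Tools: 2 distinct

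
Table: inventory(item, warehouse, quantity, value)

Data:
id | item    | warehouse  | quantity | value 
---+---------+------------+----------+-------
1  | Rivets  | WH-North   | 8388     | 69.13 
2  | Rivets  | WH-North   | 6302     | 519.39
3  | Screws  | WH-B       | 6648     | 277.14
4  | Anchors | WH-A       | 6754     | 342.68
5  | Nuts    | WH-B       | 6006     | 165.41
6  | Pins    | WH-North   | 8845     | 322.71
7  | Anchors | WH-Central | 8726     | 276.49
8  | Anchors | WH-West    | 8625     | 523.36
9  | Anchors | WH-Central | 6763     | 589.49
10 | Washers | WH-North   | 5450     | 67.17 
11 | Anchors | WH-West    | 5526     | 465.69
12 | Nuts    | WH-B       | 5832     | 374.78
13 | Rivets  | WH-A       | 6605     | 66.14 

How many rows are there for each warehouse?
SELECT warehouse, COUNT(*) as count
FROM inventory
GROUP BY warehouse

Result:
  WH-A: 2
  WH-B: 3
  WH-Central: 2
  WH-North: 4
  WH-West: 2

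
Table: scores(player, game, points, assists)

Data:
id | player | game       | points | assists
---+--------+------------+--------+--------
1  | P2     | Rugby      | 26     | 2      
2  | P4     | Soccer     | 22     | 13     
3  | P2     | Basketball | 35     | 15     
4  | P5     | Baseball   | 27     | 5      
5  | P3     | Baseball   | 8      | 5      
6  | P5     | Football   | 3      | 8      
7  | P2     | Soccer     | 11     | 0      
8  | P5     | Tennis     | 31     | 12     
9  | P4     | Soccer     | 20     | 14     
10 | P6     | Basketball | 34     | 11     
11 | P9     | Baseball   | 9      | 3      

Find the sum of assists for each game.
SELECT game, SUM(assists) as result
FROM scores
GROUP BY game

Result:
  Baseball: 13
  Basketball: 26
  Football: 8
  Rugby: 2
  Soccer: 27
  Tennis: 12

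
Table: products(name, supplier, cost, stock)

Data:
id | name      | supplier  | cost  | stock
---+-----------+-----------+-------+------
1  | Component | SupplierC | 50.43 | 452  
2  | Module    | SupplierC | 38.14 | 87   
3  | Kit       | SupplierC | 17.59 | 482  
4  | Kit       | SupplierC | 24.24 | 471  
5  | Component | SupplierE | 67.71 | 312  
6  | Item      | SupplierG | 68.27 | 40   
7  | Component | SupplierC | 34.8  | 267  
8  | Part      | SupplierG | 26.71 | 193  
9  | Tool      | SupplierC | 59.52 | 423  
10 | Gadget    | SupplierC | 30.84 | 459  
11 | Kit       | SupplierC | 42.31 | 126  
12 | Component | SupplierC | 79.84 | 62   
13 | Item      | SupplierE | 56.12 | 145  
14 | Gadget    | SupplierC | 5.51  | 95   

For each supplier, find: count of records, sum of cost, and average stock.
SELECT supplier,
       COUNT(*) as cnt,
       SUM(cost) as total_cost,
       AVG(stock) as avg_stock
FROM products
GROUP BY supplier

Result:
  SupplierC: 10 records, 383.22 total cost, 292.40 avg stock
  SupplierE: 2 records, 123.83 total cost, 228.50 avg stock
  SupplierG: 2 records, 94.98 total cost, 116.50 avg stock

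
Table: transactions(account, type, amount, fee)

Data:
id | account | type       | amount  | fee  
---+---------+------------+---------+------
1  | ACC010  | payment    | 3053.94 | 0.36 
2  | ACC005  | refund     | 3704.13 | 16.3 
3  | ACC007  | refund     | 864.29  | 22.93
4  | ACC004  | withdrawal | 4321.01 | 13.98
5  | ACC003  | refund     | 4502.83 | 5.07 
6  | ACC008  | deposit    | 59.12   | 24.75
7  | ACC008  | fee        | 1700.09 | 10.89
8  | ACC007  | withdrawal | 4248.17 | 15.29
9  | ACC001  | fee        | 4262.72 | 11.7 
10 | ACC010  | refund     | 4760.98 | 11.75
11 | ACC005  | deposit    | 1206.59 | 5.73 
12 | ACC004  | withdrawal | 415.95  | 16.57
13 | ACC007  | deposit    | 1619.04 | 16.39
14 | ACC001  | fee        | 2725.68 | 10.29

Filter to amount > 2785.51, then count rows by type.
SELECT type, COUNT(*)
FROM transactions
WHERE amount > 2785.51
GROUP BY type

Note: WHERE filters rows before grouping.

Result:
  fee: 1
  payment: 1
  refund: 3
  withdrawal: 2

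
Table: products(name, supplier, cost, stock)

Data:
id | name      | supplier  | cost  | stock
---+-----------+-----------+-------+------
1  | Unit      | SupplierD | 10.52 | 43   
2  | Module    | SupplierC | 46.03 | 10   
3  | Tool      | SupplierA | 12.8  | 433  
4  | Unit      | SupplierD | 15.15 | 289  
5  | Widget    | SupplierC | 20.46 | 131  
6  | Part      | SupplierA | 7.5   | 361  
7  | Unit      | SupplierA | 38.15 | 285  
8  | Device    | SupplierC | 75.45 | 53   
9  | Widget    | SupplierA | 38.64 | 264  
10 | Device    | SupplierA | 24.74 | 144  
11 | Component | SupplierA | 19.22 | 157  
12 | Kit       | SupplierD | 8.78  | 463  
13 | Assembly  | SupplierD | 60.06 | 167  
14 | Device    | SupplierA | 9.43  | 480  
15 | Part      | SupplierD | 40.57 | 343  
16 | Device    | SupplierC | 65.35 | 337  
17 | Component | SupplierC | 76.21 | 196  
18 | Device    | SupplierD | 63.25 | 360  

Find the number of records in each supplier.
SELECT supplier, COUNT(*) as count
FROM products
GROUP BY supplier

Result:
  SupplierA: 7
  SupplierC: 5
  SupplierD: 6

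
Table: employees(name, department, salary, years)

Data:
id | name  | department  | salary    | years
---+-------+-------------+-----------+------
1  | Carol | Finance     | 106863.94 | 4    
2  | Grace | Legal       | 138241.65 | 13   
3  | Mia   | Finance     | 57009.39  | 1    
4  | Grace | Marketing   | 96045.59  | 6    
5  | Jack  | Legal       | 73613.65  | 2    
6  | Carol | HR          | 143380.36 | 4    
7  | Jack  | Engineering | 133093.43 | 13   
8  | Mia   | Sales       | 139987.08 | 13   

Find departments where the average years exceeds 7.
SELECT department, AVG(years)
FROM employees
GROUP BY department
HAVING AVG(years) > 7

Result:
  Engineering: avg=13.00
  Legal: avg=7.50
  Sales: avg=13.00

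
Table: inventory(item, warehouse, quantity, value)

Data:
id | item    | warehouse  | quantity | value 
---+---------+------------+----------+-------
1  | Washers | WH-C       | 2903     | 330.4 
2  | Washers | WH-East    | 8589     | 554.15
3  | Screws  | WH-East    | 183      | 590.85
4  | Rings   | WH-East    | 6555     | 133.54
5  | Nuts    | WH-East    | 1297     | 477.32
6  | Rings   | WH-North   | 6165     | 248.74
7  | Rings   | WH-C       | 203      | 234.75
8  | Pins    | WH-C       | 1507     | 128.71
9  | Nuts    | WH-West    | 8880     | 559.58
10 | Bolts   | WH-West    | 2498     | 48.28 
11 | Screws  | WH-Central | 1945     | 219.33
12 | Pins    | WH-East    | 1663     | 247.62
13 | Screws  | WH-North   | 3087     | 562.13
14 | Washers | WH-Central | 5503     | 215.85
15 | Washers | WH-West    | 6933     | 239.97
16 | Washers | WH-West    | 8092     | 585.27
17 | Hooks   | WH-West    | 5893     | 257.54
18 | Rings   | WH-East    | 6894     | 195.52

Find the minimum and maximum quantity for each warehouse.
SELECT warehouse, MIN(quantity), MAX(quantity)
FROM inventory
GROUP BY warehouse

Result:
  WH-C: min=203, max=2903
  WH-Central: min=1945, max=5503
  WH-East: min=183, max=8589
  WH-North: min=3087, max=6165
  WH-West: min=2498, max=8880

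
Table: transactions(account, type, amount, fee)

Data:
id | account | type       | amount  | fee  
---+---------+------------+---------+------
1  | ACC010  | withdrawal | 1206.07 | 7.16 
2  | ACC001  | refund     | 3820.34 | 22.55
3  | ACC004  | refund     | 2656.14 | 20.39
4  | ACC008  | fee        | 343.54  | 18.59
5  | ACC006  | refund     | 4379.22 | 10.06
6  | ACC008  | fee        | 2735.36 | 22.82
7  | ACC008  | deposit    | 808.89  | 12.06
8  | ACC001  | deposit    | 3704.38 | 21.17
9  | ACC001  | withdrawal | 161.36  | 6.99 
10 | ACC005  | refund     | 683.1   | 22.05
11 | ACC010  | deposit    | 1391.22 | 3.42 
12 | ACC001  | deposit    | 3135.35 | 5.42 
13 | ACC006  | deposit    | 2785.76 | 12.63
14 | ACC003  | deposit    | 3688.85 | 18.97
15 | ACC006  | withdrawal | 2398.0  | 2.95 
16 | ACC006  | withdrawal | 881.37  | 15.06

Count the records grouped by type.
SELECT type, COUNT(*) as count
FROM transactions
GROUP BY type

Result:
  deposit: 6
  fee: 2
  refund: 4
  withdrawal: 4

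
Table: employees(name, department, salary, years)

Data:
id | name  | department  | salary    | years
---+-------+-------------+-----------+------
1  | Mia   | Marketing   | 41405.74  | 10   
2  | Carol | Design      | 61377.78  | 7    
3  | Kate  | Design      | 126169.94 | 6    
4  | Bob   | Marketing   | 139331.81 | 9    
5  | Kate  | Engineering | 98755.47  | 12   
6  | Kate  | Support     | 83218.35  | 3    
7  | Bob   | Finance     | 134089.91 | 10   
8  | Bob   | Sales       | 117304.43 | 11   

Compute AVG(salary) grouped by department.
SELECT department, AVG(salary) as result
FROM employees
GROUP BY department

Result:
  Design: 93773.86
  Engineering: 98755.47
  Finance: 134089.91
  Marketing: 90368.78
  Sales: 117304.43
  Support: 83218.35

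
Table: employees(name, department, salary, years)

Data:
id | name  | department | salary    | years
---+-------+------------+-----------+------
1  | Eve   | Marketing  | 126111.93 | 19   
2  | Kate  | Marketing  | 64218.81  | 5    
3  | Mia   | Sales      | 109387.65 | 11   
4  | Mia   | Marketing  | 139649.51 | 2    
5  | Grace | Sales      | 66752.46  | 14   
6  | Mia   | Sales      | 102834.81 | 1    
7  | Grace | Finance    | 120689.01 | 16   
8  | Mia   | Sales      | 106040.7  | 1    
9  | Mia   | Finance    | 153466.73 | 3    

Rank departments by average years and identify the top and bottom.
SELECT department, AVG(years)
FROM employees
GROUP BY department
ORDER BY AVG(years)

All groups:
  Sales: 6.75
  Marketing: 8.67
  Finance: 9.50

Highest: Finance (9.50)
Lowest: Sales (6.75)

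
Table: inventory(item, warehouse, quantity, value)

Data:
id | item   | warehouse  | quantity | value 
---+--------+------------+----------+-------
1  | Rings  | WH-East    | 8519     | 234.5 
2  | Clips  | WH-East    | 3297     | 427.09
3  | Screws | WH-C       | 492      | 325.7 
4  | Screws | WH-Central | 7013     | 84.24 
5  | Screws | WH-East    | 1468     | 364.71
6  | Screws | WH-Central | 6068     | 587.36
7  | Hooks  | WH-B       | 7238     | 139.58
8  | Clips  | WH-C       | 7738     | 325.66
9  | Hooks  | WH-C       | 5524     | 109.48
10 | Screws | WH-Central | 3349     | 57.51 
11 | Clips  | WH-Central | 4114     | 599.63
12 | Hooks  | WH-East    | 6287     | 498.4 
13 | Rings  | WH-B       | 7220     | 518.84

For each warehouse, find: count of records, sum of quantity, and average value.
SELECT warehouse,
       COUNT(*) as cnt,
       SUM(quantity) as total_quantity,
       AVG(value) as avg_value
FROM inventory
GROUP BY warehouse

Result:
  WH-B: 2 records, 14458 total quantity, 329.21 avg value
  WH-C: 3 records, 13754 total quantity, 253.61 avg value
  WH-Central: 4 records, 20544 total quantity, 332.19 avg value
  WH-East: 4 records, 19571 total quantity, 381.18 avg value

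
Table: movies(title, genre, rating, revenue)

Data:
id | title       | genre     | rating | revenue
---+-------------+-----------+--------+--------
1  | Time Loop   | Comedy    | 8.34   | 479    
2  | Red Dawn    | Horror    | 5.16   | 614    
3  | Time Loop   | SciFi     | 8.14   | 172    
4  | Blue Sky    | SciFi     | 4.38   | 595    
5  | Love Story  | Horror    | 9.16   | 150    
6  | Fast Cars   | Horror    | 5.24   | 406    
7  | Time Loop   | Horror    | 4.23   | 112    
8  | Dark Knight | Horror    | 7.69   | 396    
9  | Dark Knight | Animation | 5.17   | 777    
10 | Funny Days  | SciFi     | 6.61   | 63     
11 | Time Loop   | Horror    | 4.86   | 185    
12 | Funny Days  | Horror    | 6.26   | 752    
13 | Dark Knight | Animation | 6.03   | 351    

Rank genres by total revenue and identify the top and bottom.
SELECT genre, SUM(revenue)
FROM movies
GROUP BY genre
ORDER BY SUM(revenue)

All groups:
  Comedy: 479
  SciFi: 830
  Animation: 1128
  Horror: 2615

Highest: Horror (2615)
Lowest: Comedy (479)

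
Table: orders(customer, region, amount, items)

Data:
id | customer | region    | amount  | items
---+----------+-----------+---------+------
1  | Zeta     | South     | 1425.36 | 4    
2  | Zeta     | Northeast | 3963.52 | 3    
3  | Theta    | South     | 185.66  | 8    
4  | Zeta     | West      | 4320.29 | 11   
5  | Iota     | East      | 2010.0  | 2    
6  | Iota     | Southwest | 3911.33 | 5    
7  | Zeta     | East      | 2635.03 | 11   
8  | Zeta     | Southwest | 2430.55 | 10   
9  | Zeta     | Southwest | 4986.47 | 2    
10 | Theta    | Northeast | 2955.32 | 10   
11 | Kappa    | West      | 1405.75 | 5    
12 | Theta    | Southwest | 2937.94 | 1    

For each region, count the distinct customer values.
SELECT region, COUNT(DISTINCT customer)
FROM orders
GROUP BY region

Result:
  East: 2 distinct
  Northeast: 2 distinct
  South: 2 distinct
  Southwest: 3 distinct
  West: 2 distinct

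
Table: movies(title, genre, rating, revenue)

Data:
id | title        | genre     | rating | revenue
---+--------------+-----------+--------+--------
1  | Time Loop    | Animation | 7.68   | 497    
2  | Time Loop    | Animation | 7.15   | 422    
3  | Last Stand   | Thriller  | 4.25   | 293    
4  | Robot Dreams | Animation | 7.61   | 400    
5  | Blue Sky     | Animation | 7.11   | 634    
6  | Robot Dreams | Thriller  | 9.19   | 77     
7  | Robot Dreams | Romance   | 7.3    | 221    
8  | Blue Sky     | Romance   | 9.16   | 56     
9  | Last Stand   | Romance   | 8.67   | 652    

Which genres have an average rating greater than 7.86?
SELECT genre, AVG(rating)
FROM movies
GROUP BY genre
HAVING AVG(rating) > 7.86

Result:
  Romance: avg=8.38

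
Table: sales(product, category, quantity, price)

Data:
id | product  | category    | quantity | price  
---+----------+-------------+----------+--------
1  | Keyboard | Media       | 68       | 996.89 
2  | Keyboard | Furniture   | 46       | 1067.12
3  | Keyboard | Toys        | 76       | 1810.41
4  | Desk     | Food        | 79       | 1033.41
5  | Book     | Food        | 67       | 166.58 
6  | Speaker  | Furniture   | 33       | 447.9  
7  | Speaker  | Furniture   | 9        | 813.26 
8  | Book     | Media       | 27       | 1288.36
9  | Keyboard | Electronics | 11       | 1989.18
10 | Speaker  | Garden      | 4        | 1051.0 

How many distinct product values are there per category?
SELECT category, COUNT(DISTINCT product)
FROM sales
GROUP BY category

Result:
  Electronics: 1 distinct
  Food: 2 distinct
  Furniture: 2 distinct
  Garden: 1 distinct
  Media: 2 distinct
  Toys: 1 distinct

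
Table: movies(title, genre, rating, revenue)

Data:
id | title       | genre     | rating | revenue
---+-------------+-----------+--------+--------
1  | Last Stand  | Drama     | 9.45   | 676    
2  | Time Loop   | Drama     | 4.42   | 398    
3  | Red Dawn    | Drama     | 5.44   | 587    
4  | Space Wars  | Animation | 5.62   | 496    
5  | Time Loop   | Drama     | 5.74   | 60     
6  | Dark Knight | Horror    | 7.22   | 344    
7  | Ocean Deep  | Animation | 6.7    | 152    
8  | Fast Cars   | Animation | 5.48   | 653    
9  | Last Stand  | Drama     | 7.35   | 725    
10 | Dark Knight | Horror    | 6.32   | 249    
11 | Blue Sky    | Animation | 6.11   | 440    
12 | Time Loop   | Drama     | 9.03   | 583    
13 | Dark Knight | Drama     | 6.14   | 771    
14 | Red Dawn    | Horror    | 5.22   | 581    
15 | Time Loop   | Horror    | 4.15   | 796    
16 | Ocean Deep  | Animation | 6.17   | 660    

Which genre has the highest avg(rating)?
SELECT genre, AVG(rating) as val
FROM movies
GROUP BY genre
ORDER BY val DESC
LIMIT 1

Result: Drama with avg(rating) = 6.80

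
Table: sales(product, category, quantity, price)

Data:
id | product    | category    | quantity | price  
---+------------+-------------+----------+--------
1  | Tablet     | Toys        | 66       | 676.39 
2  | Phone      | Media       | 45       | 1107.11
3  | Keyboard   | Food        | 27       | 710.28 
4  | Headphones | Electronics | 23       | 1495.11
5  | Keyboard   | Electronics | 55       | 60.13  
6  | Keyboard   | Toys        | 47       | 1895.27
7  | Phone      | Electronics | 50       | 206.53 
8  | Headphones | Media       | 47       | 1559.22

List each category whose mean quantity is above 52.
SELECT category, AVG(quantity)
FROM sales
GROUP BY category
HAVING AVG(quantity) > 52

Result:
  Toys: avg=56.50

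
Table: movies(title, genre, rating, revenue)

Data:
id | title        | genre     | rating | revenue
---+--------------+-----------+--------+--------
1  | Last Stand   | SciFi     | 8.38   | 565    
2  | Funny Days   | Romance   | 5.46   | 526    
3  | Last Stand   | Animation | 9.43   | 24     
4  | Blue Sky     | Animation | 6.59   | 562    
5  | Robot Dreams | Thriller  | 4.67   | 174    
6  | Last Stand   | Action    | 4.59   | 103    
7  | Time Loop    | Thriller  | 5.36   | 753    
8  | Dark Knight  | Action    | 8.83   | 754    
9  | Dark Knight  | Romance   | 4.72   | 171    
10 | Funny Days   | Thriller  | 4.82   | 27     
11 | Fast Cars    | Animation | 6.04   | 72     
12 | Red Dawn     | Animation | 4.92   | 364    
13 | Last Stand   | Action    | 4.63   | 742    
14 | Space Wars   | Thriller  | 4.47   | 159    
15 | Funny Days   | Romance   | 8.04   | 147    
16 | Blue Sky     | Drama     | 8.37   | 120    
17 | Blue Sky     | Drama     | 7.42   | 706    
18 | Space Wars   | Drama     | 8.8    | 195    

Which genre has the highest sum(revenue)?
SELECT genre, SUM(revenue) as val
FROM movies
GROUP BY genre
ORDER BY val DESC
LIMIT 1

Result: Action with sum(revenue) = 1599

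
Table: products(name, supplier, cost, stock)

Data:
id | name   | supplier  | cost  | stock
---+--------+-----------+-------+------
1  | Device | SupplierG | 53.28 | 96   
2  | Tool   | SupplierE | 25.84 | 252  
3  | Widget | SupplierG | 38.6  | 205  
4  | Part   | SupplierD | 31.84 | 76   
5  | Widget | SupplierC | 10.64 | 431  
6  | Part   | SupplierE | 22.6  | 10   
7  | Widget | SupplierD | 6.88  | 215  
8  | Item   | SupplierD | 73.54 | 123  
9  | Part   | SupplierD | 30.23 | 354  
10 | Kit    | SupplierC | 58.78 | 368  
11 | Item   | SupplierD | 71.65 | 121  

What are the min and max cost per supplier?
SELECT supplier, MIN(cost), MAX(cost)
FROM products
GROUP BY supplier

Result:
  SupplierC: min=10.64, max=58.78
  SupplierD: min=6.88, max=73.54
  SupplierE: min=22.60, max=25.84
  SupplierG: min=38.60, max=53.28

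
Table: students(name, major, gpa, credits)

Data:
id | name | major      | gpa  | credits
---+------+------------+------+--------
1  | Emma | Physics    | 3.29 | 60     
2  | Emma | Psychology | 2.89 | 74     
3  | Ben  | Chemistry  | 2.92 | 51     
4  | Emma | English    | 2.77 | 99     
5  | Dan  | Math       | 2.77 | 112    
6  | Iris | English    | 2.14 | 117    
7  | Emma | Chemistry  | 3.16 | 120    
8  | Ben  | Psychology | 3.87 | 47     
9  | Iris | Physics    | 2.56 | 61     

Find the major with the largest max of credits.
SELECT major, MAX(credits) as val
FROM students
GROUP BY major
ORDER BY val DESC
LIMIT 1

Result: Chemistry with max(credits) = 120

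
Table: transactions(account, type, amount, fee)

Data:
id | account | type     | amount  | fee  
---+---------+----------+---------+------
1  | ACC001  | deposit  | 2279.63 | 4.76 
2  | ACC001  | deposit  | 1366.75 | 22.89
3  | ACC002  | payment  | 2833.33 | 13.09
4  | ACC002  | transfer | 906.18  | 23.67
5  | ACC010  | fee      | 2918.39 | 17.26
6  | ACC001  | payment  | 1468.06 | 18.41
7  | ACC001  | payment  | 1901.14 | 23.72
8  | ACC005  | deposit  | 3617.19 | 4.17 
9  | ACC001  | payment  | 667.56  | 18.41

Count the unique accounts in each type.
SELECT type, COUNT(DISTINCT account)
FROM transactions
GROUP BY type

Result:
  deposit: 2 distinct
  fee: 1 distinct
  payment: 2 distinct
  transfer: 1 distinct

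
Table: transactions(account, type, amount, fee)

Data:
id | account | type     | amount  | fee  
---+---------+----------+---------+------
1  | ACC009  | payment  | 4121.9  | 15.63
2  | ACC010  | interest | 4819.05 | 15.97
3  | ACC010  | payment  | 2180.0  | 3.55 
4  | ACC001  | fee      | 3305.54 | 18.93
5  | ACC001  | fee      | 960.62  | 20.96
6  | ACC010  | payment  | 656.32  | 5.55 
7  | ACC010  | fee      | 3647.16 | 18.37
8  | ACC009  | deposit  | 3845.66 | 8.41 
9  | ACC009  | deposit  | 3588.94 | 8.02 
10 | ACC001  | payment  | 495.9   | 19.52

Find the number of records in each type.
SELECT type, COUNT(*) as count
FROM transactions
GROUP BY type

Result:
  deposit: 2
  fee: 3
  interest: 1
  payment: 4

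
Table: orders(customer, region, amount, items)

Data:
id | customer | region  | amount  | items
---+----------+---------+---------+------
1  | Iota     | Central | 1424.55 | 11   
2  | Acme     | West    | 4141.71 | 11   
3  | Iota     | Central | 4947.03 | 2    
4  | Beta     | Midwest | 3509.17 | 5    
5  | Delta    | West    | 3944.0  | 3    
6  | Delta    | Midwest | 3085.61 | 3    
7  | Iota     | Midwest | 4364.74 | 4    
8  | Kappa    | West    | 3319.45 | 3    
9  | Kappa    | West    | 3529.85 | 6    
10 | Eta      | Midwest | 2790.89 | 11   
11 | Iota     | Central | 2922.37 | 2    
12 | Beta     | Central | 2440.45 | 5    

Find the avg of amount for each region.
SELECT region, AVG(amount) as result
FROM orders
GROUP BY region

Result:
  Central: 2933.60
  Midwest: 3437.60
  West: 3733.75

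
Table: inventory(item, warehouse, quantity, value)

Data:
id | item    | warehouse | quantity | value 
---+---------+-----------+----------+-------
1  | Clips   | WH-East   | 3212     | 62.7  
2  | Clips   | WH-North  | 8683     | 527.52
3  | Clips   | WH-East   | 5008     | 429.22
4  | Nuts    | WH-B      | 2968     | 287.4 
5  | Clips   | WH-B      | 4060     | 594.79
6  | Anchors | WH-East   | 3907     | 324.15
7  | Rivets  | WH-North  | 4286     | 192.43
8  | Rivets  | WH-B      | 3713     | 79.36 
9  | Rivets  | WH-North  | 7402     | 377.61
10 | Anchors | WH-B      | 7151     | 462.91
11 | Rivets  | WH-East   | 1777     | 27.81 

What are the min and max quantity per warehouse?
SELECT warehouse, MIN(quantity), MAX(quantity)
FROM inventory
GROUP BY warehouse

Result:
  WH-B: min=2968, max=7151
  WH-East: min=1777, max=5008
  WH-North: min=4286, max=8683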